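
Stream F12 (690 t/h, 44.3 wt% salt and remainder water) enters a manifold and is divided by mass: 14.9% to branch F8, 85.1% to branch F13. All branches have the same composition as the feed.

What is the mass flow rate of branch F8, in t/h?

Branch F8 flow = 0.149×690 = 102.81 t/h.

102.8 t/h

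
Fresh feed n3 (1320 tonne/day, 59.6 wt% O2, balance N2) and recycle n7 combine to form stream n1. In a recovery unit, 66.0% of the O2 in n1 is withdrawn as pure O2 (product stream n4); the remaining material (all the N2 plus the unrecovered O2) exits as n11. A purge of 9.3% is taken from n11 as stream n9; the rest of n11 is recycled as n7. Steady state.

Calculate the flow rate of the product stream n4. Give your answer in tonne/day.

750.8 tonne/day

O2 in n1: m_A = 1320×0.596 + (1−0.093)·(1−0.660)·m_A, so m_A = 786.72/0.6916 = 1137.5 tonne/day.
Product n4 = 0.660×1137.5 = 750.75 tonne/day.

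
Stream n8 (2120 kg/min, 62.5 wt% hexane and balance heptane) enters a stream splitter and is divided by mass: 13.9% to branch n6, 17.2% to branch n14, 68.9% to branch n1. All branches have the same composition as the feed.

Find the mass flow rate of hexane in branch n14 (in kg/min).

227.9 kg/min

Branch n14 total = 0.172×2120 = 364.64 kg/min.
hexane in n14 = 0.625×364.64 = 227.9 kg/min.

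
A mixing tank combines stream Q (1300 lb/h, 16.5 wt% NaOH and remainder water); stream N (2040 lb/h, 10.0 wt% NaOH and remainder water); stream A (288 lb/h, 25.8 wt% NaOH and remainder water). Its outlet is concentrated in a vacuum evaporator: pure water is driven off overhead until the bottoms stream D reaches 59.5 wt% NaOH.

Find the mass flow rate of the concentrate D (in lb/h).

NaOH entering = 1300×0.165 + 2040×0.100 + 288×0.258 = 492.8 lb/h.
All NaOH reports to D, so D = 492.8/0.595 = 828.24 lb/h.

828.2 lb/h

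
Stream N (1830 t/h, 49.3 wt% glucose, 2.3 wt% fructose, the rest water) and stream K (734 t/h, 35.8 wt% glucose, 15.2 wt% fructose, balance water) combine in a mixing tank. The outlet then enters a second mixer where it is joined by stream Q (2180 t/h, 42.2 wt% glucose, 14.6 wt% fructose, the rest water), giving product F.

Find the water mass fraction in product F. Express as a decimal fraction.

Overall, product flow = 4744 t/h.
water in = 1830×0.484 + 734×0.490 + 2180×0.432 = 2187.1 t/h.
water fraction in F = 0.461.

0.461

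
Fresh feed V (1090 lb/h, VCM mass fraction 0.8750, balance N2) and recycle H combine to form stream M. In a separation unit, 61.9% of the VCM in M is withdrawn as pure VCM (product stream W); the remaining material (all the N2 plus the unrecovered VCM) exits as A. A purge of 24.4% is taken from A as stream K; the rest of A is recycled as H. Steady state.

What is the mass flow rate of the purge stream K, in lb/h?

260.8 lb/h

N2 enters only via V and leaves only via the purge: 1090×0.125 = 0.244×(N2 in A), and the separation unit passes all N2, so N2 in M = N2 in A = 558.4 lb/h.
VCM in M: m_A = 1090×0.875 + (1−0.244)·(1−0.619)·m_A, so m_A = 953.75/0.7120 = 1339.6 lb/h.
A = (1−0.619)×1339.6 + 558.4 = 1068.8 lb/h.
Purge K = 0.244×1068.8 = 260.78 lb/h.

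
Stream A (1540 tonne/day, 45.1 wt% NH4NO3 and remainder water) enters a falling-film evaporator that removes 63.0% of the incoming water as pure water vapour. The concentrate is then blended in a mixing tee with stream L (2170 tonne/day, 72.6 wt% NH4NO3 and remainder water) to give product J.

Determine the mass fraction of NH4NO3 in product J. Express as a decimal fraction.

Vapour removed = 0.630×0.549×1540 = 532.64 tonne/day; concentrate = 1007.4 tonne/day.
NH4NO3 reaching the mixer = 694.54 (from concentrate) + 2170×0.726 = 2270 tonne/day.
Product flow = 1007.4 + 2170 = 3177.4 tonne/day; NH4NO3 fraction = 0.7144.

0.7144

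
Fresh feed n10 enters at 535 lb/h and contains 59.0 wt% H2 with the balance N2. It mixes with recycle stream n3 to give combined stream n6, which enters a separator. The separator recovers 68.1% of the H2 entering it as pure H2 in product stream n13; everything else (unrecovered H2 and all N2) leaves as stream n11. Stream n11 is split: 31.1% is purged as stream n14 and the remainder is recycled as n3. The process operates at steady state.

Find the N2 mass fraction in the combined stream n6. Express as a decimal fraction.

0.635

N2 enters only via n10 and leaves only via the purge: 535×0.410 = 0.311×(N2 in n11), and the separator passes all N2, so N2 in n6 = N2 in n11 = 705.31 lb/h.
H2 in n6: m_A = 535×0.590 + (1−0.311)·(1−0.681)·m_A, so m_A = 315.65/0.7802 = 404.57 lb/h.
n6 = 404.57 + 705.31 = 1109.9 lb/h.
N2 fraction in n6 = 705.31/1109.9 = 0.635.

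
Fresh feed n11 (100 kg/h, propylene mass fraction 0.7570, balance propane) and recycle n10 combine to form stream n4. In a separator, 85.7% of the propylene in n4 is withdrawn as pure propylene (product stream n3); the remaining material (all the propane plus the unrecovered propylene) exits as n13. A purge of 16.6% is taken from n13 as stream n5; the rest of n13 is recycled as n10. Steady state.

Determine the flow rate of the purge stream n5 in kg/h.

26.34 kg/h

propane enters only via n11 and leaves only via the purge: 100×0.243 = 0.166×(propane in n13), and the separator passes all propane, so propane in n4 = propane in n13 = 146.39 kg/h.
propylene in n4: m_A = 100×0.757 + (1−0.166)·(1−0.857)·m_A, so m_A = 75.7/0.8807 = 85.951 kg/h.
n13 = (1−0.857)×85.951 + 146.39 = 158.68 kg/h.
Purge n5 = 0.166×158.68 = 26.34 kg/h.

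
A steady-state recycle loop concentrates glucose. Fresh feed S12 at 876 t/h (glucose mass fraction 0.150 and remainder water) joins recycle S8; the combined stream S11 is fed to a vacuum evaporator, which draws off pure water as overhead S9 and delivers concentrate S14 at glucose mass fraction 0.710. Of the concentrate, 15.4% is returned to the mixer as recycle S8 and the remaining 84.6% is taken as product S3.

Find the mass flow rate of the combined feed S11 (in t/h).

Overall glucose balance (none leaves overhead): glucose in fresh feed = glucose in product, i.e. 876×0.150 = (1−0.154)·S14·0.710.
S14 = 131.4/(0.710×0.846) = 218.76 t/h.
Recycle S8 = 0.154×218.76 = 33.689 t/h.
Combined feed S11 = 876 + 33.689 = 909.69 t/h.

909.7 t/h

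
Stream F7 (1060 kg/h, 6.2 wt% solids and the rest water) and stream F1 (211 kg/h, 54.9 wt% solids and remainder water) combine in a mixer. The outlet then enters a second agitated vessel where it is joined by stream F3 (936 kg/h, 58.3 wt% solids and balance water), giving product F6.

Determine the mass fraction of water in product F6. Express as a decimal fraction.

Overall, product flow = 2207 kg/h.
water in = 1060×0.938 + 211×0.451 + 936×0.417 = 1479.8 kg/h.
water fraction in F6 = 0.6705.

0.6705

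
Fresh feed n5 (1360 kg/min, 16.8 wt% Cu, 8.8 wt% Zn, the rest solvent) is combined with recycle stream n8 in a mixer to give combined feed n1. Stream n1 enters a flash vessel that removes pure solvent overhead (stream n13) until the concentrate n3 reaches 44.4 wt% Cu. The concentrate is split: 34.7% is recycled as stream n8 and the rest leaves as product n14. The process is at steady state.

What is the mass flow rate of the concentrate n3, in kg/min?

788 kg/min

Overall Cu balance (none leaves overhead): Cu in fresh feed = Cu in product, i.e. 1360×0.168 = (1−0.347)·n3·0.444.
n3 = 228.48/(0.444×0.653) = 788.05 kg/min.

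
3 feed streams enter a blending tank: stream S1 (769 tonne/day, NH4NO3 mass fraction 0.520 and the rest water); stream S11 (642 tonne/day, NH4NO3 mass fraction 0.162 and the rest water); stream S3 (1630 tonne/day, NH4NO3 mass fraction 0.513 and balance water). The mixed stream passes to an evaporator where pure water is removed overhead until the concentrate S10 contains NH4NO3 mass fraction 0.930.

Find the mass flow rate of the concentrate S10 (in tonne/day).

NH4NO3 entering = 769×0.520 + 642×0.162 + 1630×0.513 = 1340.1 tonne/day.
All NH4NO3 reports to S10, so S10 = 1340.1/0.930 = 1440.9 tonne/day.

1441 tonne/day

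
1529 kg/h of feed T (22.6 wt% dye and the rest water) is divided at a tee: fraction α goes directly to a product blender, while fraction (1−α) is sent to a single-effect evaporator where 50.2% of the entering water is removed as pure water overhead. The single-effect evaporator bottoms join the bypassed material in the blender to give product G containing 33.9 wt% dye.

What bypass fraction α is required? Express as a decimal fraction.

All 1529×0.226 = 345.55 kg/h of dye reaches G, so G = 345.55/0.339 = 1019.3 kg/h and vapour = 509.67 kg/h.
The evaporator receives (1−α)·1529 of feed at 0.774 water and removes 0.502 of that water:
0.502×0.774×(1−α)×1529 = 509.67
(1−α) = 509.67/594.09 = 0.8579;  α = 0.1421.

0.142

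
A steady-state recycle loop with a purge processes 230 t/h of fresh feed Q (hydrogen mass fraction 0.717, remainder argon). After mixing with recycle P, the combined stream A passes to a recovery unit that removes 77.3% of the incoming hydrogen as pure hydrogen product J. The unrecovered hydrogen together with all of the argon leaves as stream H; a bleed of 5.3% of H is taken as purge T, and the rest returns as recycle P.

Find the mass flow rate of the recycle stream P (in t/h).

argon enters only via Q and leaves only via the purge: 230×0.283 = 0.053×(argon in H), and the recovery unit passes all argon, so argon in A = argon in H = 1228.1 t/h.
hydrogen in A: m_A = 230×0.717 + (1−0.053)·(1−0.773)·m_A, so m_A = 164.91/0.7850 = 210.07 t/h.
H = (1−0.773)×210.07 + 1228.1 = 1275.8 t/h.
Recycle P = (1−0.053)×1275.8 = 1208.2 t/h.

1208 t/h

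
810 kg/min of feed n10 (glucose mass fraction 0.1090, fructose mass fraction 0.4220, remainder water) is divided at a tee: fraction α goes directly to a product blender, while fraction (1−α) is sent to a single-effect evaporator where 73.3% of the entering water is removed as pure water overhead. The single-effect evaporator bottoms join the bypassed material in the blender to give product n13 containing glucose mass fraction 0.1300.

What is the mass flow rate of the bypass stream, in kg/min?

429.4 kg/min

All 810×0.109 = 88.29 kg/min of glucose reaches n13, so n13 = 88.29/0.130 = 679.15 kg/min and vapour = 130.85 kg/min.
The evaporator receives (1−α)·810 of feed at 0.469 water and removes 0.733 of that water:
0.733×0.469×(1−α)×810 = 130.85
(1−α) = 130.85/278.46 = 0.4699;  α = 0.5301.
Bypass flow = 0.5301×810 = 429.39 kg/min.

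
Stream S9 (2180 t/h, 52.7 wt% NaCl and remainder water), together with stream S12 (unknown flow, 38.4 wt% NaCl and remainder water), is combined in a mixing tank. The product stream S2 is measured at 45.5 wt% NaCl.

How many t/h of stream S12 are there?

2211 t/h

Let S12 be the unknown flow. Total out = 2180 + S12.
NaCl balance: 1148.9 + 0.384·S12 = 0.455·(2180 + S12)
(0.384 − 0.455)·S12 = 0.455×2180 − 1148.9 = -156.96
S12 = -156.96 / -0.071 = 2210.7 t/h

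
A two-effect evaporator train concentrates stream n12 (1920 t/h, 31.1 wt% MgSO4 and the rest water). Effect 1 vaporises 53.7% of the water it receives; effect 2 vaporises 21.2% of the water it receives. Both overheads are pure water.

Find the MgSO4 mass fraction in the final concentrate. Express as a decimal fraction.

water in feed = 1920×0.689 = 1322.9 t/h.
After stage 1: water left = (1−0.537)×1322.9 = 612.49; stream total = 1209.6 t/h.
After stage 2: water left = (1−0.212)×612.49 = 482.64; final concentrate = 1079.8 t/h.
MgSO4 fraction = 597.12/1079.8 = 0.553.

0.553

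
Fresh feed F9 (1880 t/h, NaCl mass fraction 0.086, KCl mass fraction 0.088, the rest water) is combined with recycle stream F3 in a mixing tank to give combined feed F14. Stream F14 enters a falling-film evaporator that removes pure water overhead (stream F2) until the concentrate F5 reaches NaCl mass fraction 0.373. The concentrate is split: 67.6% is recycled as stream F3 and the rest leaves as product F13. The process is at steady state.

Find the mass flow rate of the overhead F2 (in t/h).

1447 t/h

Overall NaCl balance (none leaves overhead): NaCl in fresh feed = NaCl in product, i.e. 1880×0.086 = (1−0.676)·F5·0.373.
F5 = 161.68/(0.373×0.324) = 1337.8 t/h.
Recycle F3 = 0.676×1337.8 = 904.38 t/h.
Combined feed F14 = 1880 + 904.38 = 2784.4 t/h.
Overhead F2 = F14 − F5 = 2784.4 − 1337.8 = 1446.5 t/h.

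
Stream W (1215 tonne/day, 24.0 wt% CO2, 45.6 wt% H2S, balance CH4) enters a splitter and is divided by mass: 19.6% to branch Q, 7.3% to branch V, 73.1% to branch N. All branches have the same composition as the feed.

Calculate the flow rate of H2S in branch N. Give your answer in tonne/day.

Branch N total = 0.731×1215 = 888.16 tonne/day.
H2S in N = 0.456×888.16 = 405 tonne/day.

405 tonne/day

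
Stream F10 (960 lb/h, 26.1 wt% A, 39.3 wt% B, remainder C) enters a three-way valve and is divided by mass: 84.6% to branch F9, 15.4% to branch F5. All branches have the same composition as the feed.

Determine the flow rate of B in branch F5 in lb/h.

58.1 lb/h

Branch F5 total = 0.154×960 = 147.84 lb/h.
B in F5 = 0.393×147.84 = 58.101 lb/h.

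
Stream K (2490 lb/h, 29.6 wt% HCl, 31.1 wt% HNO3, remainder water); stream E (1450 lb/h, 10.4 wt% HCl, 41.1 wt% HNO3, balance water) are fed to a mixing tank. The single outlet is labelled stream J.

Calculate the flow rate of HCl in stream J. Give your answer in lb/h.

HCl out = HCl in = 2490×0.296 + 1450×0.104 = 887.84 lb/h.

887.8 lb/h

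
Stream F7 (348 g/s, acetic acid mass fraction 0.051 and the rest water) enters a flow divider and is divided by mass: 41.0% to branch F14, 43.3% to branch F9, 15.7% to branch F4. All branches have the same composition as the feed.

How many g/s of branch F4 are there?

54.64 g/s

Branch F4 flow = 0.157×348 = 54.636 g/s.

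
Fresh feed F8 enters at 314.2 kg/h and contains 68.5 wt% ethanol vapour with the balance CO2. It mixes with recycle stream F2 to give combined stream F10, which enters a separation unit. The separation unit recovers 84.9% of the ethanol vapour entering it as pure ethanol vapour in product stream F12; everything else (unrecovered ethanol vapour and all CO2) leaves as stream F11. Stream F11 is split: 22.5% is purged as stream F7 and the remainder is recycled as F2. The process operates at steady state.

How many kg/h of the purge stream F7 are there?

107.3 kg/h

CO2 enters only via F8 and leaves only via the purge: 314.2×0.315 = 0.225×(CO2 in F11), and the separation unit passes all CO2, so CO2 in F10 = CO2 in F11 = 439.88 kg/h.
ethanol vapour in F10: m_A = 314.2×0.685 + (1−0.225)·(1−0.849)·m_A, so m_A = 215.23/0.8830 = 243.75 kg/h.
F11 = (1−0.849)×243.75 + 439.88 = 476.69 kg/h.
Purge F7 = 0.225×476.69 = 107.25 kg/h.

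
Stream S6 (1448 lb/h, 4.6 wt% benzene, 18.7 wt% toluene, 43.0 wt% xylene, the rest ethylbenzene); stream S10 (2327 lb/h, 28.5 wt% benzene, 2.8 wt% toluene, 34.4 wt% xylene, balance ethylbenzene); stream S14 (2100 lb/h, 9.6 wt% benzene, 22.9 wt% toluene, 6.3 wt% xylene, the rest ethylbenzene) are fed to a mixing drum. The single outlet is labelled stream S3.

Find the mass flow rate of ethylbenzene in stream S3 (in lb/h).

ethylbenzene out = ethylbenzene in = 1448×0.337 + 2327×0.343 + 2100×0.612 = 2571.3 lb/h.

2571 lb/h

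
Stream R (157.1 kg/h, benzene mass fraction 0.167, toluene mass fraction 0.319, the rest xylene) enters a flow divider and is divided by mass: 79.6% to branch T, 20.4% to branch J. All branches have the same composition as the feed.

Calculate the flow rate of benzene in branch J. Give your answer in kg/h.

Branch J total = 0.204×157.1 = 32.048 kg/h.
benzene in J = 0.167×32.048 = 5.3521 kg/h.

5.352 kg/h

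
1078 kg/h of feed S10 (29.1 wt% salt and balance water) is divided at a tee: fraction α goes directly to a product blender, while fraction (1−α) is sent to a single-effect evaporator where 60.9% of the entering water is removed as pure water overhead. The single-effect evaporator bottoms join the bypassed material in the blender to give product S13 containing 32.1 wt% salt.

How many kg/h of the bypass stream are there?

All 1078×0.291 = 313.7 kg/h of salt reaches S13, so S13 = 313.7/0.321 = 977.25 kg/h and vapour = 100.75 kg/h.
The evaporator receives (1−α)·1078 of feed at 0.709 water and removes 0.609 of that water:
0.609×0.709×(1−α)×1078 = 100.75
(1−α) = 100.75/465.46 = 0.2164;  α = 0.7836.
Bypass flow = 0.7836×1078 = 844.67 kg/h.

844.7 kg/h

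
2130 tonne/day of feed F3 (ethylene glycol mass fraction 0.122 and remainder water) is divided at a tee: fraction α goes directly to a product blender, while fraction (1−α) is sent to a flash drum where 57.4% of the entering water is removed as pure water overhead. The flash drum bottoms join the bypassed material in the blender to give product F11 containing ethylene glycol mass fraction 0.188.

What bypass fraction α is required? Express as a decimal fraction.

All 2130×0.122 = 259.86 tonne/day of ethylene glycol reaches F11, so F11 = 259.86/0.188 = 1382.2 tonne/day and vapour = 747.77 tonne/day.
The evaporator receives (1−α)·2130 of feed at 0.878 water and removes 0.574 of that water:
0.574×0.878×(1−α)×2130 = 747.77
(1−α) = 747.77/1073.5 = 0.6966;  α = 0.3034.

0.303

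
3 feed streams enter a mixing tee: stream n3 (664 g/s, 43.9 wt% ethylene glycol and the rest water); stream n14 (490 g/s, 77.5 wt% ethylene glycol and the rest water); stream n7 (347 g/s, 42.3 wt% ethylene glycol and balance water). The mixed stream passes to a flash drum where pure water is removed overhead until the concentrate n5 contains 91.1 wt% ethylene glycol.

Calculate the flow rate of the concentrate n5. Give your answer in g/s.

ethylene glycol entering = 664×0.439 + 490×0.775 + 347×0.423 = 818.03 g/s.
All ethylene glycol reports to n5, so n5 = 818.03/0.911 = 897.94 g/s.

897.9 g/s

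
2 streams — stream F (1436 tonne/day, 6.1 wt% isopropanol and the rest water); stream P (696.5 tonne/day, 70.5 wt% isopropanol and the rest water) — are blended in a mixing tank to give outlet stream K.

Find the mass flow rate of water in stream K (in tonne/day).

1554 tonne/day

water out = water in = 1436×0.939 + 696.5×0.295 = 1553.9 tonne/day.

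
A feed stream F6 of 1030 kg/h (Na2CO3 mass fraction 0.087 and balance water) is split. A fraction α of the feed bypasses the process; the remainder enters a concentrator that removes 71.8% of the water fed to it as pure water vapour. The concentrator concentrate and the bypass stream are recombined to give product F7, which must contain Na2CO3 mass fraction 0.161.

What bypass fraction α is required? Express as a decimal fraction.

0.299

All 1030×0.087 = 89.61 kg/h of Na2CO3 reaches F7, so F7 = 89.61/0.161 = 556.58 kg/h and vapour = 473.42 kg/h.
The evaporator receives (1−α)·1030 of feed at 0.913 water and removes 0.718 of that water:
0.718×0.913×(1−α)×1030 = 473.42
(1−α) = 473.42/675.2 = 0.7011;  α = 0.2989.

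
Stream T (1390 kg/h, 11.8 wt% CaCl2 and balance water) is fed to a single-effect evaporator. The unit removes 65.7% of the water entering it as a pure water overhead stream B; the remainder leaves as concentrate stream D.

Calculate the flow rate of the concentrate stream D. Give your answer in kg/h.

584.5 kg/h

water entering = 1390×0.882 = 1226 kg/h; overhead removed = 0.657×1226 = 805.47 kg/h.
Concentrate = 1390 − 805.47 = 584.53 kg/h.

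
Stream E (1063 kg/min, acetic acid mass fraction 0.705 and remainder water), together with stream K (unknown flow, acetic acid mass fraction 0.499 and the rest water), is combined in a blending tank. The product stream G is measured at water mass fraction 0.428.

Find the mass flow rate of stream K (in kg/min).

1937 kg/min

Let K be the unknown flow. Total out = 1063 + K.
water balance: 313.58 + 0.501·K = 0.428·(1063 + K)
(0.501 − 0.428)·K = 0.428×1063 − 313.58 = 141.38
K = 141.38 / 0.073 = 1936.7 kg/min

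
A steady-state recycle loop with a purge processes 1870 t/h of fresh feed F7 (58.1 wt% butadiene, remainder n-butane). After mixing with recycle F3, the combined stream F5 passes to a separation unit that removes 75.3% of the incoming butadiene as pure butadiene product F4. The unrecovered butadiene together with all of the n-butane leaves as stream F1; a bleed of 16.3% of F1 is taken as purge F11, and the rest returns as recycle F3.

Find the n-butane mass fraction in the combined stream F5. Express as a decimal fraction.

n-butane enters only via F7 and leaves only via the purge: 1870×0.419 = 0.163×(n-butane in F1), and the separation unit passes all n-butane, so n-butane in F5 = n-butane in F1 = 4806.9 t/h.
butadiene in F5: m_A = 1870×0.581 + (1−0.163)·(1−0.753)·m_A, so m_A = 1086.5/0.7933 = 1369.6 t/h.
F5 = 1369.6 + 4806.9 = 6176.6 t/h.
n-butane fraction in F5 = 4806.9/6176.6 = 0.778.

0.778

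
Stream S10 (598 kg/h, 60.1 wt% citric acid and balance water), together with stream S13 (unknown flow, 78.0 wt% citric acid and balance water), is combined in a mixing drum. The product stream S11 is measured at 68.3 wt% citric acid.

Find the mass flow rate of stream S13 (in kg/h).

505.5 kg/h

Let S13 be the unknown flow. Total out = 598 + S13.
citric acid balance: 359.4 + 0.780·S13 = 0.683·(598 + S13)
(0.780 − 0.683)·S13 = 0.683×598 − 359.4 = 49.036
S13 = 49.036 / 0.097 = 505.53 kg/h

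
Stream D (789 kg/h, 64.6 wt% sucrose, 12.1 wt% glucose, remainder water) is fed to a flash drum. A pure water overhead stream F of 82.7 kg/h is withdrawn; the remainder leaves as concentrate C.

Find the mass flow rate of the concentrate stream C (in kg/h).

Concentrate = 789 − 82.7 = 706.3 kg/h.

706.3 kg/h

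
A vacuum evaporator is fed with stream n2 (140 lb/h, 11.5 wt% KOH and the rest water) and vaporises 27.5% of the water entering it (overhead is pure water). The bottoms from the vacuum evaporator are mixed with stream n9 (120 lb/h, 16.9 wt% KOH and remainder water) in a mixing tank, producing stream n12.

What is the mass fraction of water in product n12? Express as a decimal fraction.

0.839

Vapour removed = 0.275×0.885×140 = 34.072 lb/h; concentrate = 105.93 lb/h.
water reaching the mixer = 89.828 (from concentrate) + 120×0.831 = 189.55 lb/h.
Product flow = 105.93 + 120 = 225.93 lb/h; water fraction = 0.839.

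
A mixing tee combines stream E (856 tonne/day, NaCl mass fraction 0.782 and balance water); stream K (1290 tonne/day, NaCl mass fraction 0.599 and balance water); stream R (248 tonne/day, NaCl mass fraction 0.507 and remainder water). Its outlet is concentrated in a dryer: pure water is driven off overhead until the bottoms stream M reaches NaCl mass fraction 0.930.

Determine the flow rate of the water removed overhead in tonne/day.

708.2 tonne/day

NaCl entering = 856×0.782 + 1290×0.599 + 248×0.507 = 1567.8 tonne/day.
All NaCl reports to M, so M = 1567.8/0.930 = 1685.8 tonne/day.
Total feed = 2394 tonne/day; overhead = 2394 − 1685.8 = 708.15 tonne/day.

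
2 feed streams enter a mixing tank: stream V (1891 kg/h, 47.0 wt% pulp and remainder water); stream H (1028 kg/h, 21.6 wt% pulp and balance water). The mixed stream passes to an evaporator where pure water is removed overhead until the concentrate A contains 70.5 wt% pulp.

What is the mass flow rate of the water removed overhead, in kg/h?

pulp entering = 1891×0.470 + 1028×0.216 = 1110.8 kg/h.
All pulp reports to A, so A = 1110.8/0.705 = 1575.6 kg/h.
Total feed = 2919 kg/h; overhead = 2919 − 1575.6 = 1343.4 kg/h.

1343 kg/h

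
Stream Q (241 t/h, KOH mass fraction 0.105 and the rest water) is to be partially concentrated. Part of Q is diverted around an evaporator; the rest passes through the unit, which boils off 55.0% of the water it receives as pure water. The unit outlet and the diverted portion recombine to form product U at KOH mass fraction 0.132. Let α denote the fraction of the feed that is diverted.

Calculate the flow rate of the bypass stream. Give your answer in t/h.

140.9 t/h

All 241×0.105 = 25.305 t/h of KOH reaches U, so U = 25.305/0.132 = 191.7 t/h and vapour = 49.295 t/h.
The evaporator receives (1−α)·241 of feed at 0.895 water and removes 0.550 of that water:
0.550×0.895×(1−α)×241 = 49.295
(1−α) = 49.295/118.63 = 0.4155;  α = 0.5845.
Bypass flow = 0.5845×241 = 140.86 t/h.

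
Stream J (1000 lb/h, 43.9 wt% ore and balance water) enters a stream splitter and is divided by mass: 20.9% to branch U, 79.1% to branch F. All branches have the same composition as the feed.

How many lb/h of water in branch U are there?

Branch U total = 0.209×1000 = 209 lb/h.
water in U = 0.561×209 = 117.25 lb/h.

117.2 lb/h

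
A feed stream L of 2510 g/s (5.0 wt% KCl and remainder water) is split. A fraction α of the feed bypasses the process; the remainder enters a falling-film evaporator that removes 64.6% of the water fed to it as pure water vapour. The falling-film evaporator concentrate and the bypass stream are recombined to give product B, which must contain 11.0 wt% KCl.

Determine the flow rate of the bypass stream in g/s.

279.1 g/s

All 2510×0.050 = 125.5 g/s of KCl reaches B, so B = 125.5/0.110 = 1140.9 g/s and vapour = 1369.1 g/s.
The evaporator receives (1−α)·2510 of feed at 0.950 water and removes 0.646 of that water:
0.646×0.950×(1−α)×2510 = 1369.1
(1−α) = 1369.1/1540.4 = 0.8888;  α = 0.1112.
Bypass flow = 0.1112×2510 = 279.12 g/s.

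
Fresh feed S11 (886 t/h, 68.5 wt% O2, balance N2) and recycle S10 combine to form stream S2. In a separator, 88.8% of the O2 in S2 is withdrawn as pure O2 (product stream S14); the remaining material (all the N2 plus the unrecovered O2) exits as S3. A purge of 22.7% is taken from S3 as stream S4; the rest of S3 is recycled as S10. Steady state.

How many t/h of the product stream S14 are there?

O2 in S2: m_A = 886×0.685 + (1−0.227)·(1−0.888)·m_A, so m_A = 606.91/0.9134 = 664.43 t/h.
Product S14 = 0.888×664.43 = 590.02 t/h.

590 t/h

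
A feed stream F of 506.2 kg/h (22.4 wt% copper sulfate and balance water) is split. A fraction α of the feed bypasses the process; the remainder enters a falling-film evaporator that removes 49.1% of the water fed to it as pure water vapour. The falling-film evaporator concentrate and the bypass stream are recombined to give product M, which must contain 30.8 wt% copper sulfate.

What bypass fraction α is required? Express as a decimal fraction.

0.284

All 506.2×0.224 = 113.39 kg/h of copper sulfate reaches M, so M = 113.39/0.308 = 368.15 kg/h and vapour = 138.05 kg/h.
The evaporator receives (1−α)·506.2 of feed at 0.776 water and removes 0.491 of that water:
0.491×0.776×(1−α)×506.2 = 138.05
(1−α) = 138.05/192.87 = 0.7158;  α = 0.2842.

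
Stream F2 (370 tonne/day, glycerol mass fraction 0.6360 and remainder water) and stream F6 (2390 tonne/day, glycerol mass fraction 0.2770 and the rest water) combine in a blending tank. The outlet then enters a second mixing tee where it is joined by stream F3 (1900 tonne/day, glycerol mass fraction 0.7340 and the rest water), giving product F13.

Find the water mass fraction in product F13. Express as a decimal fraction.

0.5082

Overall, product flow = 4660 tonne/day.
water in = 370×0.364 + 2390×0.723 + 1900×0.266 = 2368.1 tonne/day.
water fraction in F13 = 0.5082.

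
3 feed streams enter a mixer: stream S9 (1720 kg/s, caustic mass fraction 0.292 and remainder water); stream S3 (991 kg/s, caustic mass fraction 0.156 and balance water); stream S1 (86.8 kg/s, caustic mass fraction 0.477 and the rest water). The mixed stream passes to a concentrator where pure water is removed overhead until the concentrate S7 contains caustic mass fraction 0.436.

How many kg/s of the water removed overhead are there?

1196 kg/s

caustic entering = 1720×0.292 + 991×0.156 + 86.8×0.477 = 698.24 kg/s.
All caustic reports to S7, so S7 = 698.24/0.436 = 1601.5 kg/s.
Total feed = 2797.8 kg/s; overhead = 2797.8 − 1601.5 = 1196.3 kg/s.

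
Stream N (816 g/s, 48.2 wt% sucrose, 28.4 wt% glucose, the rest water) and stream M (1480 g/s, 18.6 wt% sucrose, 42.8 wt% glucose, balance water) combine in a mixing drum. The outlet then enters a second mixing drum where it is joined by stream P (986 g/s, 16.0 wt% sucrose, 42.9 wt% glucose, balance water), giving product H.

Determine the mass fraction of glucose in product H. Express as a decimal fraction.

Overall, product flow = 3282 g/s.
glucose in = 816×0.284 + 1480×0.428 + 986×0.429 = 1288.2 g/s.
glucose fraction in H = 0.392.

0.392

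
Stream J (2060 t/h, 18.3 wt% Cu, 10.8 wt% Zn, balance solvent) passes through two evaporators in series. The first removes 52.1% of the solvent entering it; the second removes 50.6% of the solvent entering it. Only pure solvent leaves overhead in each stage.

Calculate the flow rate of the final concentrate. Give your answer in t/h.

945.1 t/h

solvent in feed = 2060×0.709 = 1460.5 t/h.
After stage 1: solvent left = (1−0.521)×1460.5 = 699.6; stream total = 1299.1 t/h.
After stage 2: solvent left = (1−0.506)×699.6 = 345.6; final concentrate = 945.06 t/h.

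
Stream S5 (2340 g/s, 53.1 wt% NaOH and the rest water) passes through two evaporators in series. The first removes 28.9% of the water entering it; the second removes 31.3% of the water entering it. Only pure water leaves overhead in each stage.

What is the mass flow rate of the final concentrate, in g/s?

water in feed = 2340×0.469 = 1097.5 g/s.
After stage 1: water left = (1−0.289)×1097.5 = 780.29; stream total = 2022.8 g/s.
After stage 2: water left = (1−0.313)×780.29 = 536.06; final concentrate = 1778.6 g/s.

1779 g/s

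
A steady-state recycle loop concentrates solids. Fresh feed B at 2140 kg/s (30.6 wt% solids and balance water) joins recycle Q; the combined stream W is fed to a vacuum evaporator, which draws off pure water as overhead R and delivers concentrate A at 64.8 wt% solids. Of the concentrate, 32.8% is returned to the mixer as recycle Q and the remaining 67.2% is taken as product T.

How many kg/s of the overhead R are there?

Overall solids balance (none leaves overhead): solids in fresh feed = solids in product, i.e. 2140×0.306 = (1−0.328)·A·0.648.
A = 654.84/(0.648×0.672) = 1503.8 kg/s.
Recycle Q = 0.328×1503.8 = 493.25 kg/s.
Combined feed W = 2140 + 493.25 = 2633.2 kg/s.
Overhead R = W − A = 2633.2 − 1503.8 = 1129.4 kg/s.

1129 kg/s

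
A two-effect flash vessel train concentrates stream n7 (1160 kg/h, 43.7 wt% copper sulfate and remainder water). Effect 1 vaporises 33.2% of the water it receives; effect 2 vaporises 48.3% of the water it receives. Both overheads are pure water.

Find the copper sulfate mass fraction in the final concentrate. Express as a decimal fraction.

0.692

water in feed = 1160×0.563 = 653.08 kg/h.
After stage 1: water left = (1−0.332)×653.08 = 436.26; stream total = 943.18 kg/h.
After stage 2: water left = (1−0.483)×436.26 = 225.55; final concentrate = 732.47 kg/h.
copper sulfate fraction = 506.92/732.47 = 0.692.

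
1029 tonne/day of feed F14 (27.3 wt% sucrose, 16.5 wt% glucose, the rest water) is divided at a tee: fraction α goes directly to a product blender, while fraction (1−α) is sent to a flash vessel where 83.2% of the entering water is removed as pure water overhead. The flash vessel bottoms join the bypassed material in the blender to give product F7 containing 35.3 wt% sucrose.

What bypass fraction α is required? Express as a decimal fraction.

0.515

All 1029×0.273 = 280.92 tonne/day of sucrose reaches F7, so F7 = 280.92/0.353 = 795.8 tonne/day and vapour = 233.2 tonne/day.
The evaporator receives (1−α)·1029 of feed at 0.562 water and removes 0.832 of that water:
0.832×0.562×(1−α)×1029 = 233.2
(1−α) = 233.2/481.14 = 0.4847;  α = 0.5153.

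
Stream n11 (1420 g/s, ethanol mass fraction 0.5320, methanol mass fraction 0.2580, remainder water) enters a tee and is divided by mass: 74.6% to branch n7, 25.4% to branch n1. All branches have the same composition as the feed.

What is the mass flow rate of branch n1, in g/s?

360.7 g/s

Branch n1 flow = 0.254×1420 = 360.68 g/s.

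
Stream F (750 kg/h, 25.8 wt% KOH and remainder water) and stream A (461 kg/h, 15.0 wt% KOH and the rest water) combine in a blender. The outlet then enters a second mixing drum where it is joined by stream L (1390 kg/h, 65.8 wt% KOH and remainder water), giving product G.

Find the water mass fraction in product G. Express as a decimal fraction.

Overall, product flow = 2601 kg/h.
water in = 750×0.742 + 461×0.850 + 1390×0.342 = 1423.7 kg/h.
water fraction in G = 0.547.

0.547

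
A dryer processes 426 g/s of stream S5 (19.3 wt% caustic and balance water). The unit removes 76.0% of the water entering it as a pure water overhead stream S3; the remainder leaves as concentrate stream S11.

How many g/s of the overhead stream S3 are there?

water entering = 426×0.807 = 343.78 g/s; overhead removed = 0.760×343.78 = 261.27 g/s.

261.3 g/s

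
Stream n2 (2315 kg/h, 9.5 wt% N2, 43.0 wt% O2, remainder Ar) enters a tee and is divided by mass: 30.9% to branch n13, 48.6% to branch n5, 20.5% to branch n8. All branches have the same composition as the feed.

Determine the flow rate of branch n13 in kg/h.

715.3 kg/h

Branch n13 flow = 0.309×2315 = 715.34 kg/h.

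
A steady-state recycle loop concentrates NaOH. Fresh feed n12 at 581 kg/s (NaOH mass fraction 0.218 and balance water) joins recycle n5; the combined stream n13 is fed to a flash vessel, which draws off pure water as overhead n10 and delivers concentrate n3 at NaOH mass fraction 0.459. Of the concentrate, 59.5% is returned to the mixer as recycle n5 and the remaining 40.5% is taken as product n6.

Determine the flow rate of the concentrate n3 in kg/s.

Overall NaOH balance (none leaves overhead): NaOH in fresh feed = NaOH in product, i.e. 581×0.218 = (1−0.595)·n3·0.459.
n3 = 126.66/(0.459×0.405) = 681.34 kg/s.

681.3 kg/s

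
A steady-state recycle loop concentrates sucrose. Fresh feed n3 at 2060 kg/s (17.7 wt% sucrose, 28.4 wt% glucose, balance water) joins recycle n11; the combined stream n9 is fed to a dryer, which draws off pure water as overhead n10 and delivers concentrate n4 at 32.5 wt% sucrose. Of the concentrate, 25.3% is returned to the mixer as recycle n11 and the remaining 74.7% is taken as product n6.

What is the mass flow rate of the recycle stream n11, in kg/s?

380 kg/s

Overall sucrose balance (none leaves overhead): sucrose in fresh feed = sucrose in product, i.e. 2060×0.177 = (1−0.253)·n4·0.325.
n4 = 364.62/(0.325×0.747) = 1501.9 kg/s.
Recycle n11 = 0.253×1501.9 = 379.98 kg/s.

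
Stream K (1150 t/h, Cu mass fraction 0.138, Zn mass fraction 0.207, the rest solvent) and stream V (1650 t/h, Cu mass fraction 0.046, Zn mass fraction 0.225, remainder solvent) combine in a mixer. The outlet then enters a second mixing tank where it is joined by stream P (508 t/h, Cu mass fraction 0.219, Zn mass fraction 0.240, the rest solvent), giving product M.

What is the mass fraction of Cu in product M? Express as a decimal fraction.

Overall, product flow = 3308 t/h.
Cu in = 1150×0.138 + 1650×0.046 + 508×0.219 = 345.85 t/h.
Cu fraction in M = 0.105.

0.105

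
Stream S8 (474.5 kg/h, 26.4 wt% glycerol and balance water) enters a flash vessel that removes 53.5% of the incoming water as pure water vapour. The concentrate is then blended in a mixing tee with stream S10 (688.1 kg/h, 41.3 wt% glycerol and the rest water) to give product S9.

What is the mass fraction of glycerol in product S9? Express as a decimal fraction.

Vapour removed = 0.535×0.736×474.5 = 186.84 kg/h; concentrate = 287.66 kg/h.
glycerol reaching the mixer = 125.27 (from concentrate) + 688.1×0.413 = 409.45 kg/h.
Product flow = 287.66 + 688.1 = 975.76 kg/h; glycerol fraction = 0.420.

0.420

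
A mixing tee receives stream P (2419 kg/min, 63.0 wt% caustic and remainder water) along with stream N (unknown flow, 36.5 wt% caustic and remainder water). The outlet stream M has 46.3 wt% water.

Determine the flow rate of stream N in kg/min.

Let N be the unknown flow. Total out = 2419 + N.
water balance: 895.03 + 0.635·N = 0.463·(2419 + N)
(0.635 − 0.463)·N = 0.463×2419 − 895.03 = 224.97
N = 224.97 / 0.172 = 1307.9 kg/min

1308 kg/min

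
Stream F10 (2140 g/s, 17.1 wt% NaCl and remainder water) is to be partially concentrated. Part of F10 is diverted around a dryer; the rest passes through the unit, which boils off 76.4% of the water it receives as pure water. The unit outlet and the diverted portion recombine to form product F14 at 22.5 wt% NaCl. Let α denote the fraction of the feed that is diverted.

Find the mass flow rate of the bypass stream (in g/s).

All 2140×0.171 = 365.94 g/s of NaCl reaches F14, so F14 = 365.94/0.225 = 1626.4 g/s and vapour = 513.6 g/s.
The evaporator receives (1−α)·2140 of feed at 0.829 water and removes 0.764 of that water:
0.764×0.829×(1−α)×2140 = 513.6
(1−α) = 513.6/1355.4 = 0.3789;  α = 0.6211.
Bypass flow = 0.6211×2140 = 1329.1 g/s.

1329 g/s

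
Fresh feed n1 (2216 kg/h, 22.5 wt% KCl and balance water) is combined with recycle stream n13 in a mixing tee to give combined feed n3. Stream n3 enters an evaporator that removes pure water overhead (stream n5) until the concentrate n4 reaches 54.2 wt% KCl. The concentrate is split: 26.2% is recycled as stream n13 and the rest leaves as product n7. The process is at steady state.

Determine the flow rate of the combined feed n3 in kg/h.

2543 kg/h

Overall KCl balance (none leaves overhead): KCl in fresh feed = KCl in product, i.e. 2216×0.225 = (1−0.262)·n4·0.542.
n4 = 498.6/(0.542×0.738) = 1246.5 kg/h.
Recycle n13 = 0.262×1246.5 = 326.59 kg/h.
Combined feed n3 = 2216 + 326.59 = 2542.6 kg/h.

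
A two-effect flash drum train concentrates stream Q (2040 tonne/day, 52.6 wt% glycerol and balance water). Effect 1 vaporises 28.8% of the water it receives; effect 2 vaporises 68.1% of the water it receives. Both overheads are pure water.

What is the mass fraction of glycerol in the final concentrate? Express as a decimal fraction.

0.8301

water in feed = 2040×0.474 = 966.96 tonne/day.
After stage 1: water left = (1−0.288)×966.96 = 688.48; stream total = 1761.5 tonne/day.
After stage 2: water left = (1−0.681)×688.48 = 219.62; final concentrate = 1292.7 tonne/day.
glycerol fraction = 1073/1292.7 = 0.8301.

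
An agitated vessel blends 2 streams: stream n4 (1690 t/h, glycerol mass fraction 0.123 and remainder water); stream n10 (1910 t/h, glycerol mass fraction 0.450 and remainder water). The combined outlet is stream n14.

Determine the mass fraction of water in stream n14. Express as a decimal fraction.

Total flow out = 1690 + 1910 = 3600 t/h.
water in = 1690×0.877 + 1910×0.550 = 2532.6 t/h.
water mass fraction in n14 = 2532.6/3600 = 0.704.

0.704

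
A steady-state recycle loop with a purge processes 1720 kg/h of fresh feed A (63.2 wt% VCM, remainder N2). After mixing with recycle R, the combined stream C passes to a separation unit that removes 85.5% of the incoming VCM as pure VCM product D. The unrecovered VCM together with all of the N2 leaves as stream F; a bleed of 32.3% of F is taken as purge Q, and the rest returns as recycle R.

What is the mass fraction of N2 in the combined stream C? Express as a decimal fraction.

N2 enters only via A and leaves only via the purge: 1720×0.368 = 0.323×(N2 in F), and the separation unit passes all N2, so N2 in C = N2 in F = 1959.6 kg/h.
VCM in C: m_A = 1720×0.632 + (1−0.323)·(1−0.855)·m_A, so m_A = 1087/0.9018 = 1205.4 kg/h.
C = 1205.4 + 1959.6 = 3165 kg/h.
N2 fraction in C = 1959.6/3165 = 0.619.

0.619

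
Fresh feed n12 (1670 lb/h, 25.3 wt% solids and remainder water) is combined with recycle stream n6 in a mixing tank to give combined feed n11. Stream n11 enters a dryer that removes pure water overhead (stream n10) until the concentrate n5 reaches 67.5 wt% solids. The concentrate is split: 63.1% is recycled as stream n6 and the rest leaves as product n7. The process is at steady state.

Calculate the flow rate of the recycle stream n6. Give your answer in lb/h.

Overall solids balance (none leaves overhead): solids in fresh feed = solids in product, i.e. 1670×0.253 = (1−0.631)·n5·0.675.
n5 = 422.51/(0.675×0.369) = 1696.3 lb/h.
Recycle n6 = 0.631×1696.3 = 1070.4 lb/h.

1070 lb/h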